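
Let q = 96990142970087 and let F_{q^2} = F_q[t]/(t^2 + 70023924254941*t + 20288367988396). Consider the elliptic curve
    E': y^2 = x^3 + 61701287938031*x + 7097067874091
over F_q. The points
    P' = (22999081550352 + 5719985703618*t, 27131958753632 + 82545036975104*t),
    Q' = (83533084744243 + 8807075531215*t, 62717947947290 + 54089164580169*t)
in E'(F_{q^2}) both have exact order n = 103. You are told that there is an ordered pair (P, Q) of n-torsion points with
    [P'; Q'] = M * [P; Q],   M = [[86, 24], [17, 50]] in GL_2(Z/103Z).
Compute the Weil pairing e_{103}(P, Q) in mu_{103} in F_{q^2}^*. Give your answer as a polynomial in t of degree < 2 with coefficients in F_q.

26523256497849 + 1242909875370*t

The 103-Weil pairing on E[103] over F_{96990142970087} is alternating-bilinear: e_{103}(P',Q') = e_{103}(P,Q)^det(M).
det M = 86*50 - 24*17 = 3892 = 81 (mod 103); 81^{-1} = 14 (mod 103).
Build f_{103,P'} and f_{103,Q'} via the 7-bit ladder of 103=1100111_2; evaluate at shifted divisors; quotient in F_{96990142970087^2}.
Result: e(P',Q') = 27317738660448 + 52838660984574*t.
Hence e(P,Q) = 26523256497849 + 1242909875370*t in F_{96990142970087^2}^*.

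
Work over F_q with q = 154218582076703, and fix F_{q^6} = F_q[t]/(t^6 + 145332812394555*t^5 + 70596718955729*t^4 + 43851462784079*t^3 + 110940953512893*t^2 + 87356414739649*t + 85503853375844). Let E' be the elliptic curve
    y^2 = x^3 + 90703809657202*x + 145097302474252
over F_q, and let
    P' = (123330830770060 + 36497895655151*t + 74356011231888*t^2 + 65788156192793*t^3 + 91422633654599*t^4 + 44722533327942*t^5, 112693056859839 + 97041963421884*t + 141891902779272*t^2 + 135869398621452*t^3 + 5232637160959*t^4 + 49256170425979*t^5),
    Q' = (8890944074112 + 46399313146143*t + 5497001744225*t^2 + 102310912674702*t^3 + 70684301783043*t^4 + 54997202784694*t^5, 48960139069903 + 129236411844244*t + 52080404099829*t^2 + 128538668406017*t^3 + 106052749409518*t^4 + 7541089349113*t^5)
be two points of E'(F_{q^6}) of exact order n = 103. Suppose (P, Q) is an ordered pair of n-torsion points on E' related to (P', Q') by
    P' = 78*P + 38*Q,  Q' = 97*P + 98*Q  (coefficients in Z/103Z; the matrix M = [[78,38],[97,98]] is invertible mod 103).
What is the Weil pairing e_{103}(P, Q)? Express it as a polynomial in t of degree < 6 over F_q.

132377173427366 + 74785488158005*t + 52235901014319*t^2 + 32553922799470*t^3 + 75364356965423*t^4 + 7867356653478*t^5

The 103-Weil pairing on E[103] over F_{154218582076703} is alternating-bilinear: e_{103}(P',Q') = e_{103}(P,Q)^det(M).
Inverting 44 mod 103: 96. Thus e_{103}(P,Q) = e(P',Q')^{96}.
n = 103 = (1100111)_2 (7 bits, wt 5); accumulate f_{103,P'}(Q'+S)/f_{103,P'}(S) along the 6-step ladder.
So e_{103}(P',Q') = 18195189885367 + 146850782164183*t + 40167197458566*t^2 + 50780784520396*t^3 + 39929699009216*t^4 + 39191360886220*t^5.
Hence e(P,Q) = 132377173427366 + 74785488158005*t + 52235901014319*t^2 + 32553922799470*t^3 + 75364356965423*t^4 + 7867356653478*t^5 in F_{154218582076703^6}^*.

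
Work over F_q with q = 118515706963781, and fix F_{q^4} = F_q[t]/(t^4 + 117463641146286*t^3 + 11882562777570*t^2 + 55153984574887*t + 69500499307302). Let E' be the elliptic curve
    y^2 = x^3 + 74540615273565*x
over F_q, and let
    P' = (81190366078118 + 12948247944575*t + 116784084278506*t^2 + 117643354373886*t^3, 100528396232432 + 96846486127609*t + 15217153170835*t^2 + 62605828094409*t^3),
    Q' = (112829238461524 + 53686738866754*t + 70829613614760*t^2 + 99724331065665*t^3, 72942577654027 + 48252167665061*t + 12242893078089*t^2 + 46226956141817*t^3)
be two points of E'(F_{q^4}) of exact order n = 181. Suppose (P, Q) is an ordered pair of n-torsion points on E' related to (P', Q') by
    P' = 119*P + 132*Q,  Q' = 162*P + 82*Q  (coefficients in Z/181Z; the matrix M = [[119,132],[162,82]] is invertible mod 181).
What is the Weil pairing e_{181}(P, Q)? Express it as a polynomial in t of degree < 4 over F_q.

Under M = [[119,132],[162,82]] in GL_2(Z/181), e_{181}(P',Q') = e_{181}(P,Q)^(119*82-132*162 mod 181).
119*82 - 132*162 = -11626; reduced mod 181: det = 139, inverse 56.
8-bit Miller (10110101) on E'/F_{118515706963781} with a'=74540615273565, b'=0: accumulate tangent/chord ratios at Q'+S and P'+S'.
f_P(D_Q)/f_Q(D_P) = 65912159703936 + 56625459881141*t + 28973365574969*t^2 + 6452516581255*t^3.
(65912159703936 + 56625459881141*t + 28973365574969*t^2 + 6452516581255*t^3)^{56} mod (118515706963781,f) = 114801730648296 + 63817835949363*t + 115544854039368*t^2 + 19714071651218*t^3.

114801730648296 + 63817835949363*t + 115544854039368*t^2 + 19714071651218*t^3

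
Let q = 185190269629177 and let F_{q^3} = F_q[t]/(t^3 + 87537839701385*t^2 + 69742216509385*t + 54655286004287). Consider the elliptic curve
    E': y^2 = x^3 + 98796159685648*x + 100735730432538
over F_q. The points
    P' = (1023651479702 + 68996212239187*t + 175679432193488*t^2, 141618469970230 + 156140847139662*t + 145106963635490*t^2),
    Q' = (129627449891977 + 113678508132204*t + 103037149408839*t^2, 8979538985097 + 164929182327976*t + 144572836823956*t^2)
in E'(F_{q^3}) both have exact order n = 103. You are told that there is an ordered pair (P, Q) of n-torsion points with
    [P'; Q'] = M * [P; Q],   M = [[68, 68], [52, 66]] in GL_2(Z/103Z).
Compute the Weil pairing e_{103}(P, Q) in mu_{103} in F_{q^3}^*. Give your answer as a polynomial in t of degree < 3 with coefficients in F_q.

107904766488858 + 65660161079919*t + 37947872144079*t^2

Since e_{103}(P,P)=e_{103}(Q,Q)=1 and e_{103}(Q,P)=e_{103}(P,Q)^{-1}, expanding e_{103}(68*P + 68*Q,52*P + 66*Q) leaves e(P,Q)^det(M).
Inverting 25 mod 103: 33. Thus e_{103}(P,Q) = e(P',Q')^{33}.
7-bit Miller (1100111) on E'/F_{185190269629177} with a'=98796159685648, b'=100735730432538: accumulate tangent/chord ratios at Q'+S and P'+S'.
Result: e(P',Q') = 59412968064524 + 136473298338727*t + 56871143147799*t^2.
(59412968064524 + 136473298338727*t + 56871143147799*t^2)^{33} mod (185190269629177,f) = 107904766488858 + 65660161079919*t + 37947872144079*t^2.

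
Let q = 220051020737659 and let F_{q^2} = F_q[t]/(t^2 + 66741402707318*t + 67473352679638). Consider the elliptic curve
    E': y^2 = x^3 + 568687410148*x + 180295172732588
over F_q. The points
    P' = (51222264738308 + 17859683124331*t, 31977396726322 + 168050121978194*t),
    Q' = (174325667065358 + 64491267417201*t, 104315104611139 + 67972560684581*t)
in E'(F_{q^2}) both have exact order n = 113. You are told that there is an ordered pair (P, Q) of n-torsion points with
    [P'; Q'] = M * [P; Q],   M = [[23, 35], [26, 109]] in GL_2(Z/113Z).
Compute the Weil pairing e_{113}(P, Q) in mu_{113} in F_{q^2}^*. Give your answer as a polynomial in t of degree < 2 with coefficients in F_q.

e_{113}(aP+bQ,cP+dQ) = e_{113}(P,Q)^(ad-bc); with (a,b,c,d)=(23,35,26,109) this gives the det-113 law.
Hence e(P,Q) = e(P',Q')^{98} where 98 = 15^{-1} mod 113.
n = 113 = (1110001)_2 (7 bits, wt 4); accumulate f_{113,P'}(Q'+S)/f_{113,P'}(S) along the 6-step ladder.
So e_{113}(P',Q') = 10361619701904 + 158364341354657*t.
Finally e_{113}(P,Q) = 75310414158292 + 88744143083566*t.

75310414158292 + 88744143083566*t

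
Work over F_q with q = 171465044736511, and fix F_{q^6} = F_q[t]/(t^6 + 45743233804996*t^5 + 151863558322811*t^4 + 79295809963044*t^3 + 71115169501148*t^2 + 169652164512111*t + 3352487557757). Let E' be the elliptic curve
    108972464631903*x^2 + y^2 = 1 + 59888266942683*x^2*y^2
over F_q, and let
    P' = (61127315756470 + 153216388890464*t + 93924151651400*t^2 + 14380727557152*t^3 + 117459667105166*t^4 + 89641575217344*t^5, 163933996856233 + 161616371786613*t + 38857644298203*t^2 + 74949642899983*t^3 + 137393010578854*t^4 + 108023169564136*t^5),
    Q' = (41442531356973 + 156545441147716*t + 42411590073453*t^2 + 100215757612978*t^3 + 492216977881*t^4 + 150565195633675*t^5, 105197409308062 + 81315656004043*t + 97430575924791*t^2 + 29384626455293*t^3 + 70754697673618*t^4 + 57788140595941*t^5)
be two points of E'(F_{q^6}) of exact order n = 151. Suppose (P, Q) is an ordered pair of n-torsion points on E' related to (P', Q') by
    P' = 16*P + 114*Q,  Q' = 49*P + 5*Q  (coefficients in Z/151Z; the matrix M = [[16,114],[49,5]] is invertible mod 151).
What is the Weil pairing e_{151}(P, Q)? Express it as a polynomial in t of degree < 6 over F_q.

145873736334182 + 79477068958737*t + 109447939937001*t^2 + 160922817084413*t^3 + 99928867145504*t^4 + 87146175282003*t^5

e_{151}(aP+bQ,cP+dQ) = e_{151}(P,Q)^(ad-bc); with (a,b,c,d)=(16,114,49,5) this gives the det-151 law.
16*5 - 114*49 = -5506; reduced mod 151: det = 81, inverse 110.
Map (x,y)_Ed via u=(1+y)/(1-y), v=(1+y)/((1-y)x) to Montgomery A=7691899476753,B=135359791798686; then to (a',b')=(155130031081835,62715012156924).
n = 151 = (10010111)_2 (8 bits, wt 5); accumulate f_{151,P'}(Q'+S)/f_{151,P'}(S) along the 7-step ladder.
So e_{151}(P',Q') = 45104184866429 + 63100095733530*t + 43681676111173*t^2 + 30040662370491*t^3 + 23989931285688*t^4 + 136508945597637*t^5.
e_{151}(P,Q) = (45104184866429 + 63100095733530*t + 43681676111173*t^2 + 30040662370491*t^3 + 23989931285688*t^4 + 136508945597637*t^5)^{110} = 145873736334182 + 79477068958737*t + 109447939937001*t^2 + 160922817084413*t^3 + 99928867145504*t^4 + 87146175282003*t^5.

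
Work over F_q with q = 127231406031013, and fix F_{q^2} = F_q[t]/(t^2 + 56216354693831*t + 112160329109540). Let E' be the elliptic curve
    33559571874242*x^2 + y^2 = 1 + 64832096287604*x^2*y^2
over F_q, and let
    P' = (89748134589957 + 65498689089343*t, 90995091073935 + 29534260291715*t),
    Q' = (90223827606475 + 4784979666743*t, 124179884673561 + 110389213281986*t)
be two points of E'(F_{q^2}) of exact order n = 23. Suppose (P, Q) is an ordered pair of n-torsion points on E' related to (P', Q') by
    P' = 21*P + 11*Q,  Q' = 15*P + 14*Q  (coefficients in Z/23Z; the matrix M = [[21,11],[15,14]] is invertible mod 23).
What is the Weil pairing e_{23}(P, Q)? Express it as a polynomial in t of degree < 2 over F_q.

e_{23}(aP+bQ,cP+dQ) = e_{23}(P,Q)^(ad-bc); with (a,b,c,d)=(21,11,15,14) this gives the det-23 law.
det(M) mod 23 = 14; its inverse in (Z/23)^* is 5 (check: 14*5 mod 23 = 1).
Map (x,y)_Ed via u=(1+y)/(1-y), v=(1+y)/((1-y)x) to Montgomery A=100627950340986,B=23944189643443; then to (a',b')=(101653651689569,65899333226196).
Miller loop for e_{23} over F_{127231406031013^2}: bits of 23 = 10111; 4 double steps + 3 add steps, l/v at each.
So e_{23}(P',Q') = 21856632404305 + 120835145990217*t.
Finally e_{23}(P,Q) = 101714635295379 + 5984296531586*t.

101714635295379 + 5984296531586*t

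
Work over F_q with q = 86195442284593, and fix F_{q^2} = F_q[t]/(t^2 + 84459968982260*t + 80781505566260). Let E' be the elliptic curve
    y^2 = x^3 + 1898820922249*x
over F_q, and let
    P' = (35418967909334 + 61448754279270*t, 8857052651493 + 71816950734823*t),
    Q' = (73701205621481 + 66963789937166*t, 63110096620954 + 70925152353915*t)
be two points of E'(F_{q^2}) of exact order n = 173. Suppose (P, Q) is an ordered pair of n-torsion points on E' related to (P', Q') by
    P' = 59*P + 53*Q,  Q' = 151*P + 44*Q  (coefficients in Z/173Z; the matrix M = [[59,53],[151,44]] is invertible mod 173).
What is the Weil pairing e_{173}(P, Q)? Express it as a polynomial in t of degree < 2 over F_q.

68811066671659 + 83738298207233*t

Under M = [[59,53],[151,44]] in GL_2(Z/173), e_{173}(P',Q') = e_{173}(P,Q)^(59*44-53*151 mod 173).
det M = 59*44 - 53*151 = -5407 = 129 (mod 173); 129^{-1} = 114 (mod 173).
Double-and-add over 10101101: 8-1 doublings, 5-1 additions; each step l_{T,T}/v_{2T} or l_{T,P'}/v at Q'+S for random S.
Result: e(P',Q') = 63245924230108 + 3007556914236*t.
Thus e_{173}(P,Q) = 68811066671659 + 83738298207233*t.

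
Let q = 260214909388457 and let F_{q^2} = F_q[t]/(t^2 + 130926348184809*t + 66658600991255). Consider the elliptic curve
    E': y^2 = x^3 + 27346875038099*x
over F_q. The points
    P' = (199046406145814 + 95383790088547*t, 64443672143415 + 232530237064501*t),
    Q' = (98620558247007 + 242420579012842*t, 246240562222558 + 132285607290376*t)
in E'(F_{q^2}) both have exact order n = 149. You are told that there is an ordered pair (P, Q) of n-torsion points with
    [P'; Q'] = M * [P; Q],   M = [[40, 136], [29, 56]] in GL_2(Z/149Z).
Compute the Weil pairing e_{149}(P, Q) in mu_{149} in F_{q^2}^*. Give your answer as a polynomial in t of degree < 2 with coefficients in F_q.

e_{149} is bilinear + alternating on E[149], so e_{149}(40*P + 136*Q, 29*P + 56*Q) = e_{149}(P,Q)^(40*56-136*29).
det(M) mod 149 = 84; its inverse in (Z/149)^* is 55 (check: 84*55 mod 149 = 1).
Double-and-add over 10010101: 8-1 doublings, 4-1 additions; each step l_{T,T}/v_{2T} or l_{T,P'}/v at Q'+S for random S.
Miller gives e_{149}(P',Q') = 41646294076983 + 153030590519351*t in F_{260214909388457^2}.
Finally e_{149}(P,Q) = 142048354157201 + 33214852218349*t.

142048354157201 + 33214852218349*t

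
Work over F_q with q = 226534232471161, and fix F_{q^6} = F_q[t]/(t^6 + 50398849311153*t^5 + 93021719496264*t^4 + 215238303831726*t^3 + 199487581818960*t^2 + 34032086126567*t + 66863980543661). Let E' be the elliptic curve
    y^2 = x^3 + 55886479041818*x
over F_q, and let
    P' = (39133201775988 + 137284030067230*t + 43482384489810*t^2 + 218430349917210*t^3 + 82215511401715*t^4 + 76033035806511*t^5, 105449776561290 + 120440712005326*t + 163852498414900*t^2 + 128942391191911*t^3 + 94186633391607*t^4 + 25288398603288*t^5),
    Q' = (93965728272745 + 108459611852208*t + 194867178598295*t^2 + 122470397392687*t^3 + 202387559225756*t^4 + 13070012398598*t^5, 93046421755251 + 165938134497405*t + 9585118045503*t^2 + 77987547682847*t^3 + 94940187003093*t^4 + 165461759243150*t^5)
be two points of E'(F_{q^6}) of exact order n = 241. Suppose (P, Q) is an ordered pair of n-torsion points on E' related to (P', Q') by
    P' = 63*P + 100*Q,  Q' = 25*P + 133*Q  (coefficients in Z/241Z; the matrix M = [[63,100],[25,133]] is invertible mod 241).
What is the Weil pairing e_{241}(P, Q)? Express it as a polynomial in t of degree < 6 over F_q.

e_{241} is bilinear + alternating on E[241], so e_{241}(63*P + 100*Q, 25*P + 133*Q) = e_{241}(P,Q)^(63*133-100*25).
Inverting 95 mod 241: 137. Thus e_{241}(P,Q) = e(P',Q')^{137}.
Miller loop for e_{241} over F_{226534232471161^6}: bits of 241 = 11110001; 7 double steps + 4 add steps, l/v at each.
Result: e(P',Q') = 75798591163526 + 30596578849589*t + 53580646055337*t^2 + 75535778139120*t^3 + 7739743592414*t^4 + 216094801637432*t^5.
(75798591163526 + 30596578849589*t + 53580646055337*t^2 + 75535778139120*t^3 + 7739743592414*t^4 + 216094801637432*t^5)^{137} mod (226534232471161,f) = 149956445778202 + 85635309361699*t + 173285249780960*t^2 + 5042280931430*t^3 + 131523975822827*t^4 + 164593024419140*t^5.

149956445778202 + 85635309361699*t + 173285249780960*t^2 + 5042280931430*t^3 + 131523975822827*t^4 + 164593024419140*t^5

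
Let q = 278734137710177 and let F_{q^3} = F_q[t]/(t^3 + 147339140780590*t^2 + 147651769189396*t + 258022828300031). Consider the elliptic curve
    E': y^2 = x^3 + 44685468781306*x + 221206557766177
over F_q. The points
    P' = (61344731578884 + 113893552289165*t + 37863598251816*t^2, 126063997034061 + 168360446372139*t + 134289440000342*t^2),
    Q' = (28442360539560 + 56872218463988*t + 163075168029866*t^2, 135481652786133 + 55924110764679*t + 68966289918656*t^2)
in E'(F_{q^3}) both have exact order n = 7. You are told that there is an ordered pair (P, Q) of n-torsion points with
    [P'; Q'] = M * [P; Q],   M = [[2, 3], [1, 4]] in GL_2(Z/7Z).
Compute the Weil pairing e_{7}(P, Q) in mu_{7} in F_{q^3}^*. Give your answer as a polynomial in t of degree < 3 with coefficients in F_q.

The 7-Weil pairing on E[7] over F_{278734137710177} is alternating-bilinear: e_{7}(P',Q') = e_{7}(P,Q)^det(M).
Hence e(P,Q) = e(P',Q')^{3} where 3 = 5^{-1} mod 7.
Double-and-add over 111: 3-1 doublings, 3-1 additions; each step l_{T,T}/v_{2T} or l_{T,P'}/v at Q'+S for random S.
f_P(D_Q)/f_Q(D_P) = 65476625065920 + 182695372720434*t + 17406987339079*t^2.
Hence e(P,Q) = 212659561184019 + 52801527279463*t + 18131709650130*t^2 in F_{278734137710177^3}^*.

212659561184019 + 52801527279463*t + 18131709650130*t^2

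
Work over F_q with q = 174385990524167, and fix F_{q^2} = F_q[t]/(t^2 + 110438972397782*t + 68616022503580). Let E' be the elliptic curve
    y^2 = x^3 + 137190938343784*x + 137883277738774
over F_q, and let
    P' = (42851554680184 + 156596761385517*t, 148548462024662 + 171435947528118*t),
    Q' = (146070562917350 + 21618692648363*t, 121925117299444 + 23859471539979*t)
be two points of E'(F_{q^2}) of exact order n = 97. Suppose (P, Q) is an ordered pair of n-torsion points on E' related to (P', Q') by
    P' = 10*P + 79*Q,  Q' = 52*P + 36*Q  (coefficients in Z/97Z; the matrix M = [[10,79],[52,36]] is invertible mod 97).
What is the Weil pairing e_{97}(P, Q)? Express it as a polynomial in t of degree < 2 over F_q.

27025819028085 + 98466469774960*t

Alternating bilinearity on E[97] (values in mu_{97} in F_{174385990524167^2}) gives e(P',Q') = e(P,Q)^det(M).
10*36 - 79*52 = -3748; reduced mod 97: det = 35, inverse 61.
Build f_{97,P'} and f_{97,Q'} via the 7-bit ladder of 97=1100001_2; evaluate at shifted divisors; quotient in F_{174385990524167^2}.
Result: e(P',Q') = 50020000172628 + 99163550913949*t.
Finally e_{97}(P,Q) = 27025819028085 + 98466469774960*t.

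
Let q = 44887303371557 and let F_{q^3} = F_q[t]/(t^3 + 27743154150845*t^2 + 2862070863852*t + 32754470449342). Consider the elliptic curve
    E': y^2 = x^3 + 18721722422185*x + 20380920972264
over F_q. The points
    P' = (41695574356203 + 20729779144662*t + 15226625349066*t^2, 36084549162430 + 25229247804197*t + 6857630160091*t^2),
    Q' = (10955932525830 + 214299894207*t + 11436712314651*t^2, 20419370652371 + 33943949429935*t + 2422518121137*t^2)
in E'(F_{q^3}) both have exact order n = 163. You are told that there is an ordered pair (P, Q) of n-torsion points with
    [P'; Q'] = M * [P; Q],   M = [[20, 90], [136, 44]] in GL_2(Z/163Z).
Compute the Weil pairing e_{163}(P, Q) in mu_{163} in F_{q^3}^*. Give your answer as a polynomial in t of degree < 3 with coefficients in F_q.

e_{163}(aP+bQ,cP+dQ) = e_{163}(P,Q)^(ad-bc); with (a,b,c,d)=(20,90,136,44) this gives the det-163 law.
det(M) mod 163 = 50; its inverse in (Z/163)^* is 75 (check: 50*75 mod 163 = 1).
Build f_{163,P'} and f_{163,Q'} via the 8-bit ladder of 163=10100011_2; evaluate at shifted divisors; quotient in F_{44887303371557^3}.
Result: e(P',Q') = 8073489030990 + 27591000529722*t + 39887141437993*t^2.
Finally e_{163}(P,Q) = 32995364027238 + 22079831118439*t + 16058670077801*t^2.

32995364027238 + 22079831118439*t + 16058670077801*t^2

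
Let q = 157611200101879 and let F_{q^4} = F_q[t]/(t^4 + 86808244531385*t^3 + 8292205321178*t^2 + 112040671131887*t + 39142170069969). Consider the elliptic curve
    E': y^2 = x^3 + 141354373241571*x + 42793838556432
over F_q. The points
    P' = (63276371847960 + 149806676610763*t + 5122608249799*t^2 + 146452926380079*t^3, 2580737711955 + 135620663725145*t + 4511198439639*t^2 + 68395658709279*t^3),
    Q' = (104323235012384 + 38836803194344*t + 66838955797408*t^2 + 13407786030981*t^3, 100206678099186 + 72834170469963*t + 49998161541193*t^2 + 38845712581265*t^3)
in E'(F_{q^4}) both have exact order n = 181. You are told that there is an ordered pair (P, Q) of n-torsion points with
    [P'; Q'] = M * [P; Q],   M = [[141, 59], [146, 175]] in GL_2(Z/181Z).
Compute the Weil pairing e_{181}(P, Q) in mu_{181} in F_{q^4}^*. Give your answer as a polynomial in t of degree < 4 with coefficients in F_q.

103607642929522 + 71039392758106*t + 88957413515375*t^2 + 109807715670870*t^3

e_{181} is bilinear + alternating on E[181], so e_{181}(141*P + 59*Q, 146*P + 175*Q) = e_{181}(P,Q)^(141*175-59*146).
det(M) mod 181 = 133; its inverse in (Z/181)^* is 49 (check: 133*49 mod 181 = 1).
Double-and-add over 10110101: 8-1 doublings, 5-1 additions; each step l_{T,T}/v_{2T} or l_{T,P'}/v at Q'+S for random S.
e_{181}(P',Q') = 149870801049963 + 52716387835972*t + 45327635499729*t^2 + 72437510904721*t^3.
Thus e_{181}(P,Q) = 103607642929522 + 71039392758106*t + 88957413515375*t^2 + 109807715670870*t^3.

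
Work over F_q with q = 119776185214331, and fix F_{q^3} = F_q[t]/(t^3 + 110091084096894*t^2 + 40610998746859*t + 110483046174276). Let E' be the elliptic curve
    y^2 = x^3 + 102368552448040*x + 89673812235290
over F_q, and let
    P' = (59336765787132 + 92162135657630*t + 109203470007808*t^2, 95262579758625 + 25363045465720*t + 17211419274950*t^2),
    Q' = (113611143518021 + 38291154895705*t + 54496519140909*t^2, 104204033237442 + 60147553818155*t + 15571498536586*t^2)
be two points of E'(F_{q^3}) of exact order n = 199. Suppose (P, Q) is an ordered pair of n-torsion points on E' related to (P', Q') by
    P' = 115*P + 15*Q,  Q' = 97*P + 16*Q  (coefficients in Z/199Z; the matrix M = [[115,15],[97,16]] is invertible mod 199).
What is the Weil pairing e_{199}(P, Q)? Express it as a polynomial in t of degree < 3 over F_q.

103048444633667 + 57768959865642*t + 117960969557903*t^2

e_{199}(aP+bQ,cP+dQ) = e_{199}(P,Q)^(ad-bc); with (a,b,c,d)=(115,15,97,16) this gives the det-199 law.
Inverting 186 mod 199: 153. Thus e_{199}(P,Q) = e(P',Q')^{153}.
Run Miller on y^2=x^3+102368552448040*x+89673812235290 over F_{119776185214331}: ladder 11000111 (8 bits); e = f_P(D_Q)/f_Q(D_P).
e_{199}(P',Q') = 69890233923056 + 84189200035017*t + 37914418919357*t^2.
Hence e(P,Q) = 103048444633667 + 57768959865642*t + 117960969557903*t^2 in F_{119776185214331^3}^*.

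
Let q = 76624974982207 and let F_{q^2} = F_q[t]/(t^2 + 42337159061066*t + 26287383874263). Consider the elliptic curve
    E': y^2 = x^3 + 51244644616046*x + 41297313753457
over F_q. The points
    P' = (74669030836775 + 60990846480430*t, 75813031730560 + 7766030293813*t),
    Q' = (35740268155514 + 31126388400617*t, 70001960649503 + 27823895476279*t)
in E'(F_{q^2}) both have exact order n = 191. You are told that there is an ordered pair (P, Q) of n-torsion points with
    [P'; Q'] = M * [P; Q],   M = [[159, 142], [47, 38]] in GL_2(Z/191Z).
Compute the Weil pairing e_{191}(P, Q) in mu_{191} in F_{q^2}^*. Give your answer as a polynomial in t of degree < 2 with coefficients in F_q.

28036391006748 + 48348132995965*t

e_{191} is bilinear + alternating on E[191], so e_{191}(159*P + 142*Q, 47*P + 38*Q) = e_{191}(P,Q)^(159*38-142*47).
Inverting 132 mod 191: 123. Thus e_{191}(P,Q) = e(P',Q')^{123}.
Run Miller on y^2=x^3+51244644616046*x+41297313753457 over F_{76624974982207}: ladder 10111111 (8 bits); e = f_P(D_Q)/f_Q(D_P).
e_{191}(P',Q') = 11404963069277 + 60392033567617*t.
Finally e_{191}(P,Q) = 28036391006748 + 48348132995965*t.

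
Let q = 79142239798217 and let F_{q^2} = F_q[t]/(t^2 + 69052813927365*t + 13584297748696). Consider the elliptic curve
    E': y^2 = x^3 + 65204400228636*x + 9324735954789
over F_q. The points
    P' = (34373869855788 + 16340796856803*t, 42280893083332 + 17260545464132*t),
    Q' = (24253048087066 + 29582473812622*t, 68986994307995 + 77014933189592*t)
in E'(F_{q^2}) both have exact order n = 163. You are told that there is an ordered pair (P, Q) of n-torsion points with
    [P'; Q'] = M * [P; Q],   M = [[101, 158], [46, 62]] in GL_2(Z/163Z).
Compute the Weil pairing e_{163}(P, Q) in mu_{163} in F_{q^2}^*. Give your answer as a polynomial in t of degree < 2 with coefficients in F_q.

Alternating bilinearity on E[163] (values in mu_{163} in F_{79142239798217^2}) gives e(P',Q') = e(P,Q)^det(M).
Inverting 135 mod 163: 64. Thus e_{163}(P,Q) = e(P',Q')^{64}.
n = 163 = (10100011)_2 (8 bits, wt 4); accumulate f_{163,P'}(Q'+S)/f_{163,P'}(S) along the 7-step ladder.
So e_{163}(P',Q') = 2559781272368 + 33140890481922*t.
Thus e_{163}(P,Q) = 28347457120108 + 76945422731002*t.

28347457120108 + 76945422731002*t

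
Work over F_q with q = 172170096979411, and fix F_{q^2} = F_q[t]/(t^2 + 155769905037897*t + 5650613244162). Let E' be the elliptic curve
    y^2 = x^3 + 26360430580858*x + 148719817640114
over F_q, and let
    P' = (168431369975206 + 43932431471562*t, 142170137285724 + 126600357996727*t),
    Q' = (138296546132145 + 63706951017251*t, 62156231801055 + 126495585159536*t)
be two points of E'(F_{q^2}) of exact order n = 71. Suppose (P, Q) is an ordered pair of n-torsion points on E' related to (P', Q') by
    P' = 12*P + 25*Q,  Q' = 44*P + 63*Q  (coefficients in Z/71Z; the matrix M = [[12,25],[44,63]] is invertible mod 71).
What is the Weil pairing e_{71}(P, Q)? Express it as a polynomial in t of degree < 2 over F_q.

The 71-Weil pairing on E[71] over F_{172170096979411} is alternating-bilinear: e_{71}(P',Q') = e_{71}(P,Q)^det(M).
det M = 12*63 - 25*44 = -344 = 11 (mod 71); 11^{-1} = 13 (mod 71).
n = 71 = (1000111)_2 (7 bits, wt 4); accumulate f_{71,P'}(Q'+S)/f_{71,P'}(S) along the 6-step ladder.
e_{71}(P',Q') = 108913734845473 + 157609786010383*t.
e_{71}(P,Q) = (108913734845473 + 157609786010383*t)^{13} = 81264238845402 + 22413096150335*t.

81264238845402 + 22413096150335*t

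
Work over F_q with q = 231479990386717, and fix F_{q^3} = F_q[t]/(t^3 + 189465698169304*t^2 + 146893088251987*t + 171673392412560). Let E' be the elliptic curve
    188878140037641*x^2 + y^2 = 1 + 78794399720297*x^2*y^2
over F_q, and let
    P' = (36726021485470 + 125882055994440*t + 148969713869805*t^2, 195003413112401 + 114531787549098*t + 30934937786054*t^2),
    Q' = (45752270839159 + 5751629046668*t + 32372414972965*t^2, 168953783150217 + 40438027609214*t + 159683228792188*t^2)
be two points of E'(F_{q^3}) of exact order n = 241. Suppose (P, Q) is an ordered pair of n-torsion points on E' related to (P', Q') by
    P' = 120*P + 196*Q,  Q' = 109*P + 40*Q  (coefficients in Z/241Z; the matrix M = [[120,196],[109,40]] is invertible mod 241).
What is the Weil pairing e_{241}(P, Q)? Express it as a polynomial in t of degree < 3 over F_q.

Since e_{241}(P,P)=e_{241}(Q,Q)=1 and e_{241}(Q,P)=e_{241}(P,Q)^{-1}, expanding e_{241}(120*P + 196*Q,109*P + 40*Q) leaves e(P,Q)^det(M).
det(M) mod 241 = 65; its inverse in (Z/241)^* is 89 (check: 65*89 mod 241 = 1).
Map (x,y)_Ed via u=(1+y)/(1-y), v=(1+y)/((1-y)x) to Montgomery A=216792760402921,B=200402025255609; then to (a',b')=(208536964750531,142750972725811).
Double-and-add over 11110001: 8-1 doublings, 5-1 additions; each step l_{T,T}/v_{2T} or l_{T,P'}/v at Q'+S for random S.
Result: e(P',Q') = 121725767821740 + 82312970141848*t + 72342254216131*t^2.
Raise to 89: e(P,Q) = 127699693573661 + 87043188793378*t + 201877291140307*t^2 in mu_{241}.

127699693573661 + 87043188793378*t + 201877291140307*t^2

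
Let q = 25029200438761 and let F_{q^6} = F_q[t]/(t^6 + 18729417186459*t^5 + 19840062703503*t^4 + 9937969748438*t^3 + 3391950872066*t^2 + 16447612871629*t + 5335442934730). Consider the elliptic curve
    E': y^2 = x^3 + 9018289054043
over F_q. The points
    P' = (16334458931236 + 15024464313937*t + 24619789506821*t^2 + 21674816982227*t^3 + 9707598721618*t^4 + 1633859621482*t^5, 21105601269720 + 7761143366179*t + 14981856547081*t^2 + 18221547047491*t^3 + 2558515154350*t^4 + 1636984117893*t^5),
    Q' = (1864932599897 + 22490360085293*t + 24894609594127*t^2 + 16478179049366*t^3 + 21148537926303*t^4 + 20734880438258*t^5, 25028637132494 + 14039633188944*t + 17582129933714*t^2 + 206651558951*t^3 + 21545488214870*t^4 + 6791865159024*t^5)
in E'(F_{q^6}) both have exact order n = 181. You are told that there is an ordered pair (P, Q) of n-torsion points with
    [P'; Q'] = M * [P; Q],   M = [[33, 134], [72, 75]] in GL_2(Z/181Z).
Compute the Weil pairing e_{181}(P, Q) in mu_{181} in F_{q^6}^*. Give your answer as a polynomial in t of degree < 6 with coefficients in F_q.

22721925557176 + 18507500237387*t + 4051195596086*t^2 + 24738945067664*t^3 + 19816893275583*t^4 + 23475188609136*t^5

The 181-Weil pairing on E[181] over F_{25029200438761} is alternating-bilinear: e_{181}(P',Q') = e_{181}(P,Q)^det(M).
det(M) mod 181 = 67; its inverse in (Z/181)^* is 154 (check: 67*154 mod 181 = 1).
n = 181 = (10110101)_2 (8 bits, wt 5); accumulate f_{181,P'}(Q'+S)/f_{181,P'}(S) along the 7-step ladder.
The quotient is 13612626698472 + 7793160547344*t + 13191192322120*t^2 + 22160154979599*t^3 + 23192349493010*t^4 + 9596699060229*t^5.
e_{181}(P,Q) = (13612626698472 + 7793160547344*t + 13191192322120*t^2 + 22160154979599*t^3 + 23192349493010*t^4 + 9596699060229*t^5)^{154} = 22721925557176 + 18507500237387*t + 4051195596086*t^2 + 24738945067664*t^3 + 19816893275583*t^4 + 23475188609136*t^5.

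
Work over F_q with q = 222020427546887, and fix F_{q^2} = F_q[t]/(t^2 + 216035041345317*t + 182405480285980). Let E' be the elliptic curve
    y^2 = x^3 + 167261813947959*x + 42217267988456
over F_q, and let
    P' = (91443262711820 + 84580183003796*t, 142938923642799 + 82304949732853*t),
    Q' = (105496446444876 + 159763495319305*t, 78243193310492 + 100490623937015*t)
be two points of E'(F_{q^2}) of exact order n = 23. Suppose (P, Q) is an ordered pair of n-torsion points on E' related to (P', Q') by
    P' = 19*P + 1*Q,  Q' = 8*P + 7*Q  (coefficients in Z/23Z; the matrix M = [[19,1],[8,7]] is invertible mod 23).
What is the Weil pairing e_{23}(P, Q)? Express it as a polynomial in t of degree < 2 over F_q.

136476678528672 + 188493693307977*t

Since e_{23}(P,P)=e_{23}(Q,Q)=1 and e_{23}(Q,P)=e_{23}(P,Q)^{-1}, expanding e_{23}(19*P + 1*Q,8*P + 7*Q) leaves e(P,Q)^det(M).
det(M) mod 23 = 10; its inverse in (Z/23)^* is 7 (check: 10*7 mod 23 = 1).
5-bit Miller (10111) on E'/F_{222020427546887} with a'=167261813947959, b'=42217267988456: accumulate tangent/chord ratios at Q'+S and P'+S'.
Result: e(P',Q') = 125814407630581 + 179423703102300*t.
Thus e_{23}(P,Q) = 136476678528672 + 188493693307977*t.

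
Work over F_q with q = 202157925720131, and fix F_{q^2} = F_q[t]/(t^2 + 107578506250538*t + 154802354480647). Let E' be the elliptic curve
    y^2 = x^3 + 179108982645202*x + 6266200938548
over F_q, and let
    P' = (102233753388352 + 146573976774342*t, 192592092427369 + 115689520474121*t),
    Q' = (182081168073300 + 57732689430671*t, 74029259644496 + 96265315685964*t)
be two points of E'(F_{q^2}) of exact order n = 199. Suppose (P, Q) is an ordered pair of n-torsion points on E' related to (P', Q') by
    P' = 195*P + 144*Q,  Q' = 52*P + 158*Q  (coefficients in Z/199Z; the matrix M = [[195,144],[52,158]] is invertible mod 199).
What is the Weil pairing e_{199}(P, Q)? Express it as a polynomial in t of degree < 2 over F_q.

e_{199} is bilinear + alternating on E[199], so e_{199}(195*P + 144*Q, 52*P + 158*Q) = e_{199}(P,Q)^(195*158-144*52).
det M = 195*158 - 144*52 = 23322 = 39 (mod 199); 39^{-1} = 148 (mod 199).
n = 199 = (11000111)_2 (8 bits, wt 5); accumulate f_{199,P'}(Q'+S)/f_{199,P'}(S) along the 7-step ladder.
The quotient is 123697775620492 + 7193644309264*t.
(123697775620492 + 7193644309264*t)^{148} mod (202157925720131,f) = 151414178885426 + 102190515932710*t.

151414178885426 + 102190515932710*t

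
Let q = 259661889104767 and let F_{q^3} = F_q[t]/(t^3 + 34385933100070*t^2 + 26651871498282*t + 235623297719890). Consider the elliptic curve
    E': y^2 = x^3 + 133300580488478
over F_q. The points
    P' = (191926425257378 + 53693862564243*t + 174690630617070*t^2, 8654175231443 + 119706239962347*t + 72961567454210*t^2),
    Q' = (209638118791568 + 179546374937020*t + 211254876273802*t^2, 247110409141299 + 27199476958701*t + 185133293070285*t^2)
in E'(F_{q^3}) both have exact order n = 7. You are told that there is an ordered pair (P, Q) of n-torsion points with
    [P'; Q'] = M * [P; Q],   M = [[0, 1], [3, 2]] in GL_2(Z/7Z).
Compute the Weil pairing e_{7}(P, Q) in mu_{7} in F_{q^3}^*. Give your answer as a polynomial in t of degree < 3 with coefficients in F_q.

177511419561885 + 133585883396536*t + 175328424745253*t^2

Since e_{7}(P,P)=e_{7}(Q,Q)=1 and e_{7}(Q,P)=e_{7}(P,Q)^{-1}, expanding e_{7}(1*Q,3*P + 2*Q) leaves e(P,Q)^det(M).
Inverting 4 mod 7: 2. Thus e_{7}(P,Q) = e(P',Q')^{2}.
n = 7 = (111)_2 (3 bits, wt 3); accumulate f_{7,P'}(Q'+S)/f_{7,P'}(S) along the 2-step ladder.
The quotient is 250979119007381 + 82647801565838*t + 192911091934500*t^2.
Raise to 2: e(P,Q) = 177511419561885 + 133585883396536*t + 175328424745253*t^2 in mu_{7}.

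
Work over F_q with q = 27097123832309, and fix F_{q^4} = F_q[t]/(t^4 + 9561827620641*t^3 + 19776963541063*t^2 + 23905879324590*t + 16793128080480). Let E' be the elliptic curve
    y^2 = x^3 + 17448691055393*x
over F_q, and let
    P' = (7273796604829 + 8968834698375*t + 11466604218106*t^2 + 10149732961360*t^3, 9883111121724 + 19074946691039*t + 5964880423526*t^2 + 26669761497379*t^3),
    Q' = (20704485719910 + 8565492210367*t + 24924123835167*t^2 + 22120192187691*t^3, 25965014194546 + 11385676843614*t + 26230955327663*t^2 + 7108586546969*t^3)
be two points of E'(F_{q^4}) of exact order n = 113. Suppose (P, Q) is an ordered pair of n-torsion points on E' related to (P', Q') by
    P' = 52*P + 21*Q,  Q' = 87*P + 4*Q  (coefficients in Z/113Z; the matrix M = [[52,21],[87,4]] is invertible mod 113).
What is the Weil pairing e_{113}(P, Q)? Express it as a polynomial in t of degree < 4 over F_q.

Under M = [[52,21],[87,4]] in GL_2(Z/113), e_{113}(P',Q') = e_{113}(P,Q)^(52*4-21*87 mod 113).
det(M) mod 113 = 76; its inverse in (Z/113)^* is 58 (check: 76*58 mod 113 = 1).
Run Miller on y^2=x^3+17448691055393*x over F_{27097123832309}: ladder 1110001 (7 bits); e = f_P(D_Q)/f_Q(D_P).
Miller gives e_{113}(P',Q') = 2248980833525 + 17260439368533*t + 21397754977667*t^2 + 24993111417213*t^3 in F_{27097123832309^4}.
(2248980833525 + 17260439368533*t + 21397754977667*t^2 + 24993111417213*t^3)^{58} mod (27097123832309,f) = 2619038303731 + 2059683489554*t + 5363629238940*t^2 + 26362247536077*t^3.

2619038303731 + 2059683489554*t + 5363629238940*t^2 + 26362247536077*t^3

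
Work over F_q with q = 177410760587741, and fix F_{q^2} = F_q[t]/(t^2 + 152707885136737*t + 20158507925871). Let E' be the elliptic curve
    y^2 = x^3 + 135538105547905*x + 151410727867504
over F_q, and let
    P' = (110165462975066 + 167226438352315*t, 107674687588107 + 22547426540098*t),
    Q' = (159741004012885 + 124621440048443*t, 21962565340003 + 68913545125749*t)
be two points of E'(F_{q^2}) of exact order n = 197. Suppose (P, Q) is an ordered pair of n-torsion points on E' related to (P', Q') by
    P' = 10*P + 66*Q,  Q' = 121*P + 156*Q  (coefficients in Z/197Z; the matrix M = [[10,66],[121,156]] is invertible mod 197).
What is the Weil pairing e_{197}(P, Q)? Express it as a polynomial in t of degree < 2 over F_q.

The 197-Weil pairing on E[197] over F_{177410760587741} is alternating-bilinear: e_{197}(P',Q') = e_{197}(P,Q)^det(M).
Inverting 75 mod 197: 176. Thus e_{197}(P,Q) = e(P',Q')^{176}.
n = 197 = (11000101)_2 (8 bits, wt 4); accumulate f_{197,P'}(Q'+S)/f_{197,P'}(S) along the 7-step ladder.
f_P(D_Q)/f_Q(D_P) = 86211595646860 + 157512826793127*t.
Finally e_{197}(P,Q) = 40244665458949 + 61018765692429*t.

40244665458949 + 61018765692429*t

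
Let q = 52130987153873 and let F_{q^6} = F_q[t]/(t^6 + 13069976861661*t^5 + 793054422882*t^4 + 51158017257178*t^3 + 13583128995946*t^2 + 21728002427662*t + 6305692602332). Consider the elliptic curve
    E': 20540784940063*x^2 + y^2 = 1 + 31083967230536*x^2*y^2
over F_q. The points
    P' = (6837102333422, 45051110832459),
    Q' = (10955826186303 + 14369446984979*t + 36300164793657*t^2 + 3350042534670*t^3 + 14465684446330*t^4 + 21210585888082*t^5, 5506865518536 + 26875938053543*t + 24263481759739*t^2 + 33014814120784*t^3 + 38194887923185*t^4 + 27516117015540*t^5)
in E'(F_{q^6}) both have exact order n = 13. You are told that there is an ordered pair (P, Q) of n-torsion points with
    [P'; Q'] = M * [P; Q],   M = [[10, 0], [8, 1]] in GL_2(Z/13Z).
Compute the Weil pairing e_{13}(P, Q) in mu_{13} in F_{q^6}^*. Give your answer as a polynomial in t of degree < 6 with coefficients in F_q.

Alternating bilinearity on E[13] (values in mu_{13} in F_{52130987153873^6}) gives e(P',Q') = e(P,Q)^det(M).
Inverting 10 mod 13: 4. Thus e_{13}(P,Q) = e(P',Q')^{4}.
Edwards->Montgomery: u=(1+y)/(1-y), v=u/x -> 40977718133469v^2=u^3+16523241648101u^2+u; then x_W=10396951215850u+34669618938703: y^2=x^3+4493660592403*x.
4-bit Miller (1101) on E'/F_{52130987153873} with a'=4493660592403, b'=0: accumulate tangent/chord ratios at Q'+S and P'+S'.
f_P(D_Q)/f_Q(D_P) = 15613800680571 + 42457834606386*t + 31552189244906*t^2 + 37492906878192*t^3 + 29375469108658*t^4 + 43375989680385*t^5.
Thus e_{13}(P,Q) = 3848082687121 + 26298740276295*t + 13691082330099*t^2 + 9453315137927*t^3 + 45178321967611*t^4 + 27533101971109*t^5.

3848082687121 + 26298740276295*t + 13691082330099*t^2 + 9453315137927*t^3 + 45178321967611*t^4 + 27533101971109*t^5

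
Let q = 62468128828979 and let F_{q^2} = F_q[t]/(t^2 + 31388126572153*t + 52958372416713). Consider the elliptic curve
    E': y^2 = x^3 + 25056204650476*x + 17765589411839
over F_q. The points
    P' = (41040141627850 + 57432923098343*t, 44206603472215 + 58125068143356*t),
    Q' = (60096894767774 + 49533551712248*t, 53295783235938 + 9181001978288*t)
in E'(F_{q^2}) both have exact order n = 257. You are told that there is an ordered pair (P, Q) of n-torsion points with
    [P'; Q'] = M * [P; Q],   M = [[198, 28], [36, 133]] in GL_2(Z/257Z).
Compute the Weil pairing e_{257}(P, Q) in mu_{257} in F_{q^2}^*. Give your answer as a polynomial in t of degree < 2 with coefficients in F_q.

10670804921191 + 34277271264953*t

The 257-Weil pairing on E[257] over F_{62468128828979} is alternating-bilinear: e_{257}(P',Q') = e_{257}(P,Q)^det(M).
Hence e(P,Q) = e(P',Q')^{123} where 123 = 140^{-1} mod 257.
Run Miller on y^2=x^3+25056204650476*x+17765589411839 over F_{62468128828979}: ladder 100000001 (9 bits); e = f_P(D_Q)/f_Q(D_P).
Result: e(P',Q') = 51946079536885 + 19925370270776*t.
Raise to 123: e(P,Q) = 10670804921191 + 34277271264953*t in mu_{257}.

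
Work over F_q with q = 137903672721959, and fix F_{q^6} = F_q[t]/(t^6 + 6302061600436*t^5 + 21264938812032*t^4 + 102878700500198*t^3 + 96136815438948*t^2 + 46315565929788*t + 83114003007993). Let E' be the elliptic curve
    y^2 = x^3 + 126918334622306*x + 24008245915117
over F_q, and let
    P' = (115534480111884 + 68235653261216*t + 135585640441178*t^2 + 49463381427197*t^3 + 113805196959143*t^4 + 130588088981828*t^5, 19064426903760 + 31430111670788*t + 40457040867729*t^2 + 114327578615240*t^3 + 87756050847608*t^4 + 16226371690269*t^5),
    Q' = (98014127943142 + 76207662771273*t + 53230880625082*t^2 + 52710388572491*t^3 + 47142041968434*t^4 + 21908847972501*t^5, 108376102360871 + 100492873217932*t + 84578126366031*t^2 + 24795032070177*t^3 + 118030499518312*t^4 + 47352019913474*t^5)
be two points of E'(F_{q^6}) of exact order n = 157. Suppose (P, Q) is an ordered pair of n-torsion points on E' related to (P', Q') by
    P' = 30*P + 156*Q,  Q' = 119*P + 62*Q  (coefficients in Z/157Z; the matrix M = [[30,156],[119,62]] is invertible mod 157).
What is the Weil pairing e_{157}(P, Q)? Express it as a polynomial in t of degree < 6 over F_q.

Alternating bilinearity on E[157] (values in mu_{157} in F_{137903672721959^6}) gives e(P',Q') = e(P,Q)^det(M).
Hence e(P,Q) = e(P',Q')^{119} where 119 = 95^{-1} mod 157.
Run Miller on y^2=x^3+126918334622306*x+24008245915117 over F_{137903672721959}: ladder 10011101 (8 bits); e = f_P(D_Q)/f_Q(D_P).
Result: e(P',Q') = 81894139003367 + 34088666349573*t + 63426312431057*t^2 + 75698942133065*t^3 + 91055338911430*t^4 + 25102218065827*t^5.
Hence e(P,Q) = 55518041109501 + 48931215929500*t + 25320933145158*t^2 + 94829124791869*t^3 + 37334826029567*t^4 + 76676239205348*t^5 in F_{137903672721959^6}^*.

55518041109501 + 48931215929500*t + 25320933145158*t^2 + 94829124791869*t^3 + 37334826029567*t^4 + 76676239205348*t^5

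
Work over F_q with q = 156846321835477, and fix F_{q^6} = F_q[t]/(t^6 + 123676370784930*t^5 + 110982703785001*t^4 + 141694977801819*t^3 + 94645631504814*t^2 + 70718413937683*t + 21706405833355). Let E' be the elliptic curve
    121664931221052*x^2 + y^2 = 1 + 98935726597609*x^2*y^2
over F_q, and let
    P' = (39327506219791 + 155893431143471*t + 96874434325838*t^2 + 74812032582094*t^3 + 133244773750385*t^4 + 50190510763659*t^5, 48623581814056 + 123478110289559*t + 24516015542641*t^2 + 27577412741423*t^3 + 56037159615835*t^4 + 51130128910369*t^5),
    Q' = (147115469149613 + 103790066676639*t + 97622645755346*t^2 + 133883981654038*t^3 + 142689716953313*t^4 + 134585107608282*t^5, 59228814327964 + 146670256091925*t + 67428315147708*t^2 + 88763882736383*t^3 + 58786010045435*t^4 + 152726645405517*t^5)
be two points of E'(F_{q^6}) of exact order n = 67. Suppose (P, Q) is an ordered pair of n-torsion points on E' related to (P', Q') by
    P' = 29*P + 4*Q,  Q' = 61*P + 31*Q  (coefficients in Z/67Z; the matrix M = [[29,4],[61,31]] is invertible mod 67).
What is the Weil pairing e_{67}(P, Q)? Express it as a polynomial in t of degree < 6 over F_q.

49949412547307 + 136393418103280*t + 55093760664926*t^2 + 20770468345898*t^3 + 143120992638261*t^4 + 109296889986903*t^5

Alternating bilinearity on E[67] (values in mu_{67} in F_{156846321835477^6}) gives e(P',Q') = e(P,Q)^det(M).
Inverting 52 mod 67: 58. Thus e_{67}(P,Q) = e(P',Q')^{58}.
Edwards->Montgomery: u=(1+y)/(1-y), v=u/x -> 94339282309597v^2=u^3+39056210875972u^2+u; then x_W=44893881614730u+10625722663864: y^2=x^3+138413014692638*x+131798388656375.
n = 67 = (1000011)_2 (7 bits, wt 3); accumulate f_{67,P'}(Q'+S)/f_{67,P'}(S) along the 6-step ladder.
Result: e(P',Q') = 45420803549824 + 145140716765580*t + 59790594340576*t^2 + 156013044227426*t^3 + 33440178793572*t^4 + 24730274060724*t^5.
Hence e(P,Q) = 49949412547307 + 136393418103280*t + 55093760664926*t^2 + 20770468345898*t^3 + 143120992638261*t^4 + 109296889986903*t^5 in F_{156846321835477^6}^*.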